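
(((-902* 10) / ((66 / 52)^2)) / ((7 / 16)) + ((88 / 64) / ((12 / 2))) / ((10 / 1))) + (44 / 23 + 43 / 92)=-12795.75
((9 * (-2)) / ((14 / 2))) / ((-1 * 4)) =9 / 14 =0.64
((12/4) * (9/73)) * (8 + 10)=486/73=6.66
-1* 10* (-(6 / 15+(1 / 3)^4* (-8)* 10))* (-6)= 952 / 27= 35.26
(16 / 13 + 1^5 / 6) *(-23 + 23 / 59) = -72703 / 2301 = -31.60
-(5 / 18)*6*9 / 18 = -5 / 6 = -0.83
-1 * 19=-19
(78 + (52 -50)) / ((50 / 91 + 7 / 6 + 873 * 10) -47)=8736 / 948371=0.01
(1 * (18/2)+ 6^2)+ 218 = 263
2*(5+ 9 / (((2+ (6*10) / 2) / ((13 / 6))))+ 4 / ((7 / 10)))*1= 5073 / 224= 22.65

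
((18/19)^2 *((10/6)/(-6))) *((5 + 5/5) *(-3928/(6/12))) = 4242240/361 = 11751.36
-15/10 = -3/2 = -1.50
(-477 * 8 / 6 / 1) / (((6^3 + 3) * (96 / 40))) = -265 / 219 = -1.21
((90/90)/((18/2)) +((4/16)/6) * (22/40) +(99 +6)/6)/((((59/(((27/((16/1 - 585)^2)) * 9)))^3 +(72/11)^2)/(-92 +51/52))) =-23185272191357727/7016787590049090108681645440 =-0.00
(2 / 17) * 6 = 12 / 17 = 0.71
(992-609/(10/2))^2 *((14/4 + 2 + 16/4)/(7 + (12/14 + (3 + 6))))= 2517849733/5900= 426754.19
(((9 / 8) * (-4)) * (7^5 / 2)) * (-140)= 5294205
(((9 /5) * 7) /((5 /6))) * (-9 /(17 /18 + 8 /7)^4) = -857465173152 /119608764025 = -7.17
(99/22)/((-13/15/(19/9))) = -285/26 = -10.96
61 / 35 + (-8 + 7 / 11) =-2164 / 385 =-5.62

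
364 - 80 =284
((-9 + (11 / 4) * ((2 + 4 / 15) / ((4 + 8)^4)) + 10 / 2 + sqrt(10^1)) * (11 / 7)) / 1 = -27369463 / 4354560 + 11 * sqrt(10) / 7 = -1.32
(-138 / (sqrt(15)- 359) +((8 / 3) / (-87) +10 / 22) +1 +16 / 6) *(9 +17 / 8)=6141 *sqrt(15) / 515464 +73675863677 / 1479897144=49.83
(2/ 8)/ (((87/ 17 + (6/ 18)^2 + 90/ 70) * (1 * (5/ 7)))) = 7497/ 139540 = 0.05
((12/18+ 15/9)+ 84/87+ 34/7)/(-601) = -4967/366009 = -0.01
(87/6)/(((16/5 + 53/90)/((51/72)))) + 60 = 171075/2728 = 62.71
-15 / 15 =-1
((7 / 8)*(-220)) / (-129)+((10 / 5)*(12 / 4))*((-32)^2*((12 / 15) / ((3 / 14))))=22939.09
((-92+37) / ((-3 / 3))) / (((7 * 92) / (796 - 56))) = 10175 / 161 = 63.20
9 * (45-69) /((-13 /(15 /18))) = 180 /13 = 13.85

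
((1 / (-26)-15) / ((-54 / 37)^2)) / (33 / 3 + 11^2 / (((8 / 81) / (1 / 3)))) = -535279 / 31795335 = -0.02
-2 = -2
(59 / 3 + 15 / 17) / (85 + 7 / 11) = 5764 / 24021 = 0.24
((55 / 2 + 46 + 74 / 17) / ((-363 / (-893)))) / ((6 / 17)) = 2363771 / 4356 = 542.65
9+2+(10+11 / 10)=221 / 10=22.10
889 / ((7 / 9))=1143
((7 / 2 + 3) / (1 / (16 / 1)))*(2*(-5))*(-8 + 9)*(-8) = 8320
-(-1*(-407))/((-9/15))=2035/3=678.33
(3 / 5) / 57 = 1 / 95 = 0.01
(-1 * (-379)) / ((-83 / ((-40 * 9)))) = 136440 / 83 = 1643.86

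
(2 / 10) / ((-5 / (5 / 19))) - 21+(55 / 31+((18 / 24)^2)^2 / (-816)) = -3944801947 / 205066240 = -19.24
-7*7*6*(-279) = 82026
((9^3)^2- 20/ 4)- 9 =531427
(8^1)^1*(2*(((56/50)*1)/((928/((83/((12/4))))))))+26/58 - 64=-63.02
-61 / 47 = -1.30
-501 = -501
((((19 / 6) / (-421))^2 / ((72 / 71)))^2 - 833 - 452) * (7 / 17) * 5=-9492258347675448004765 / 3587957574449660928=-2645.59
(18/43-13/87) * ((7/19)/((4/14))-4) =-5459/7482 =-0.73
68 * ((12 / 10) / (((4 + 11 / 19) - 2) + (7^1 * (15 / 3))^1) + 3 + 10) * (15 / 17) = 93048 / 119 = 781.92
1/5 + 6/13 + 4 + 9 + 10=1538/65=23.66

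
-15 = -15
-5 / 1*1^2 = -5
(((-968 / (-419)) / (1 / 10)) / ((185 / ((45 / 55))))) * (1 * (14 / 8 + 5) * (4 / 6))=7128 / 15503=0.46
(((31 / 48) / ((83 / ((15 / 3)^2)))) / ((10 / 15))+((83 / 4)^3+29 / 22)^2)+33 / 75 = 82110779510194283 / 1028403200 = 79842983.29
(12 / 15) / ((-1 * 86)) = -2 / 215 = -0.01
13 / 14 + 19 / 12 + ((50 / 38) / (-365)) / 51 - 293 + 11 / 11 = -191123561 / 660212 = -289.49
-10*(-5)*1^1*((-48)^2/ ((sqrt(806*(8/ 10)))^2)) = 72000/ 403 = 178.66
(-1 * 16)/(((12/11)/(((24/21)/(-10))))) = 176/105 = 1.68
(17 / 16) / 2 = 17 / 32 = 0.53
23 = 23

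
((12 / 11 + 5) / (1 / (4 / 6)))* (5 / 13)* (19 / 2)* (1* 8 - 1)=44555 / 429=103.86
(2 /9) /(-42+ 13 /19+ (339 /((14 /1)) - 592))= -532 /1458189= -0.00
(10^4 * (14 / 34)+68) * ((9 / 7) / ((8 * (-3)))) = -53367 / 238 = -224.23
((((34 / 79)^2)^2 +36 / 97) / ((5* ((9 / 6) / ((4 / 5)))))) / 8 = 1531827508 / 283361839275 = 0.01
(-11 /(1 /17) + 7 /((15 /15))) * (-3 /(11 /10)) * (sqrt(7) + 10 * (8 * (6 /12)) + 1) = 5400 * sqrt(7) /11 + 221400 /11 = 21426.10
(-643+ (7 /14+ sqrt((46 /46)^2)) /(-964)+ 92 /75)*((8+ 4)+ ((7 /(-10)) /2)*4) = -4918434397 /723000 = -6802.81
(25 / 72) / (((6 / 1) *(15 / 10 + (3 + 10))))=25 / 6264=0.00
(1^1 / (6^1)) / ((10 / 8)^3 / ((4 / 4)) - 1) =32 / 183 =0.17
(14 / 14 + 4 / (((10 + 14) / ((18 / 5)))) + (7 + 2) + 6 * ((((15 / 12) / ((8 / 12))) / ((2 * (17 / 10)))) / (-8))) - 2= 22267 / 2720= 8.19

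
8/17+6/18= 41/51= 0.80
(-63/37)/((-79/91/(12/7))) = 9828/2923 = 3.36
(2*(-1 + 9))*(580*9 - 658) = 72992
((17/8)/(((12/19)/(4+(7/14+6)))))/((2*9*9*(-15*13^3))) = -2261/341677440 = -0.00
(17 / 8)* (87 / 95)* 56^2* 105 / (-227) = -12175128 / 4313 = -2822.89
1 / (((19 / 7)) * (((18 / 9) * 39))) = 7 / 1482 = 0.00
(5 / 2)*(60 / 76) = 75 / 38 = 1.97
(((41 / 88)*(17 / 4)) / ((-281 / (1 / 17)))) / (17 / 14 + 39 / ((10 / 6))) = -1435 / 85212688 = -0.00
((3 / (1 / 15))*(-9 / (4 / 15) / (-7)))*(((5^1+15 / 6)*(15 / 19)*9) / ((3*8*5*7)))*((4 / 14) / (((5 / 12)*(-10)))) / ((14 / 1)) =-98415 / 1459808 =-0.07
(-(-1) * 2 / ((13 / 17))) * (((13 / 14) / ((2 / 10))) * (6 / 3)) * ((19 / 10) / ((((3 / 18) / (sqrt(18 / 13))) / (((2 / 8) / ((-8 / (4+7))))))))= -31977 * sqrt(26) / 1456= -111.99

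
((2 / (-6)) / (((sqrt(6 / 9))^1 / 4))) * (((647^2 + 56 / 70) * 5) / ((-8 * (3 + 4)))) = 99669 * sqrt(6) / 4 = 61034.55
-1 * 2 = -2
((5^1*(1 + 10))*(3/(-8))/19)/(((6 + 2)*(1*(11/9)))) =-135/1216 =-0.11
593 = 593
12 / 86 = 6 / 43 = 0.14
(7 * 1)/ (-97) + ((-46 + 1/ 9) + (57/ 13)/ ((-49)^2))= -1252340651/ 27248949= -45.96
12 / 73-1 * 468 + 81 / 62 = -2111511 / 4526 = -466.53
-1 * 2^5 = -32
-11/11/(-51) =0.02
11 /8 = 1.38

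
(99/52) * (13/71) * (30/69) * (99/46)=49005/150236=0.33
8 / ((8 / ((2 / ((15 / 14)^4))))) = 76832 / 50625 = 1.52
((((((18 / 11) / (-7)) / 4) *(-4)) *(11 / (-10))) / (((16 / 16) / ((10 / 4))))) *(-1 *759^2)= 370337.79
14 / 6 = 7 / 3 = 2.33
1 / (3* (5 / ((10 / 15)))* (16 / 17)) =17 / 360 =0.05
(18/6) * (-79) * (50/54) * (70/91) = -19750/117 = -168.80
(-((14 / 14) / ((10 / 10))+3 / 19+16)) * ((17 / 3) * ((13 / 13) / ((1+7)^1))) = -2771 / 228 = -12.15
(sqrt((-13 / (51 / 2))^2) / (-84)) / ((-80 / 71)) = 923 / 171360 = 0.01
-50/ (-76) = 25/ 38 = 0.66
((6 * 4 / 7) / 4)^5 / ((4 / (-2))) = -3888 / 16807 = -0.23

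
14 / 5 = 2.80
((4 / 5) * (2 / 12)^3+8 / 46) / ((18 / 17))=18751 / 111780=0.17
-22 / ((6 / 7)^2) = -539 / 18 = -29.94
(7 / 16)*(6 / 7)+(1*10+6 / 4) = 95 / 8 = 11.88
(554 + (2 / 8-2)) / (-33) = -2209 / 132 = -16.73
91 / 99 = 0.92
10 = 10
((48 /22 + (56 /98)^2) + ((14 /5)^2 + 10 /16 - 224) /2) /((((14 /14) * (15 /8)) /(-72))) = 272326476 /67375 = 4041.95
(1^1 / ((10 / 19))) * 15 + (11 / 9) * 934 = 21061 / 18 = 1170.06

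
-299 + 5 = -294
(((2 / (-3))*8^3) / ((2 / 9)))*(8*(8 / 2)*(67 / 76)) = -823296 / 19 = -43331.37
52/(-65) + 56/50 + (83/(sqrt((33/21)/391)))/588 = 8/25 + 83 * sqrt(30107)/6468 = 2.55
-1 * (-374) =374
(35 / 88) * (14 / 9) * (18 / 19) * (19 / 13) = 245 / 286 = 0.86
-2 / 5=-0.40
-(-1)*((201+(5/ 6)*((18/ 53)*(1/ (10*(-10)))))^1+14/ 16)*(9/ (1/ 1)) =3851721/ 2120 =1816.85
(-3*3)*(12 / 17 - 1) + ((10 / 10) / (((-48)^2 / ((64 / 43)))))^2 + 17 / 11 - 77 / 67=91368687745 / 30023292816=3.04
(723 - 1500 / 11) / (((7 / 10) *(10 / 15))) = 96795 / 77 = 1257.08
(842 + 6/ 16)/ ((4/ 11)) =74129/ 32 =2316.53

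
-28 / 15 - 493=-7423 / 15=-494.87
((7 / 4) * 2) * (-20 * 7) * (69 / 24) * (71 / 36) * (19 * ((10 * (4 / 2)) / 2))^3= -343022876875 / 18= -19056826493.06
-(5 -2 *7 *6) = 79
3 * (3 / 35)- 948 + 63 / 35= -33108 / 35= -945.94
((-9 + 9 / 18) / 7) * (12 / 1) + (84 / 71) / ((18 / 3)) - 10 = -12114 / 497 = -24.37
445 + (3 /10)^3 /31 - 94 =10881027 /31000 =351.00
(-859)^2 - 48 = 737833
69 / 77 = 0.90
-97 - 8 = -105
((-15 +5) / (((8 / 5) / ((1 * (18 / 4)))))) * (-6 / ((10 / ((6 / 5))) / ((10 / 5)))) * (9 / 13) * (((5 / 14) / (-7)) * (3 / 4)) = -10935 / 10192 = -1.07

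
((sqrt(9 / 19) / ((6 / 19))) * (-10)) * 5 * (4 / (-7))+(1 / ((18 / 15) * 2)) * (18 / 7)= 15 / 14+100 * sqrt(19) / 7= 63.34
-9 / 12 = -3 / 4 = -0.75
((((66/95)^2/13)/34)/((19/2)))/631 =4356/23912360225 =0.00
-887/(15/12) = -3548/5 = -709.60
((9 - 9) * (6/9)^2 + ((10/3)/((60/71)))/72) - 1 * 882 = -881.95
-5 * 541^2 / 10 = -146340.50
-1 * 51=-51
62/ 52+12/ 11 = 653/ 286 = 2.28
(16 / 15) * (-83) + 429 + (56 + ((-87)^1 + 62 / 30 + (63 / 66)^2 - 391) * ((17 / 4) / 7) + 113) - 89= 8948409 / 67760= 132.06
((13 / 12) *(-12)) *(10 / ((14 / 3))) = -195 / 7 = -27.86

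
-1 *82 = -82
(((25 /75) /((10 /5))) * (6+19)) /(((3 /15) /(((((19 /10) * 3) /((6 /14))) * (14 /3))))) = 23275 /18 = 1293.06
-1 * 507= -507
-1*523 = -523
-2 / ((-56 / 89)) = 89 / 28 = 3.18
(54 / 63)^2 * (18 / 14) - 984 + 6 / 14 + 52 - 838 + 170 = -548329 / 343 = -1598.63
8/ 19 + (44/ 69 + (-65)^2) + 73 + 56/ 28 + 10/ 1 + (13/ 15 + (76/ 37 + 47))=352563384/ 80845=4360.98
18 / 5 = 3.60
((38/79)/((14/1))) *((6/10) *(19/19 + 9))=114/553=0.21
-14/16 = -7/8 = -0.88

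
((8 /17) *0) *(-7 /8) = 0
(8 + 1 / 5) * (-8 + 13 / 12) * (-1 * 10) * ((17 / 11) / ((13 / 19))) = 1099169 / 858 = 1281.08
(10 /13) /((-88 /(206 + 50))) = -320 /143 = -2.24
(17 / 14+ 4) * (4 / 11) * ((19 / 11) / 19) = 146 / 847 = 0.17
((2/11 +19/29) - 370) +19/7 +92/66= -2445502/6699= -365.05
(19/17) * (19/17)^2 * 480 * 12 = 39507840/4913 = 8041.49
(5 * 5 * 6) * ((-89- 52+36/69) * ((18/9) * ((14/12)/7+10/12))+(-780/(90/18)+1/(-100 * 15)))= -65543.58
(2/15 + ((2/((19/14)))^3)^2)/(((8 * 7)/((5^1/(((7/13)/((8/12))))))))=1.15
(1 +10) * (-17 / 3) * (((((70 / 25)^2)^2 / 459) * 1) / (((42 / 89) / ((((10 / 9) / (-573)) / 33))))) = 488432 / 469931625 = 0.00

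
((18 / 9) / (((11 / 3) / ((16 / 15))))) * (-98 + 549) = 1312 / 5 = 262.40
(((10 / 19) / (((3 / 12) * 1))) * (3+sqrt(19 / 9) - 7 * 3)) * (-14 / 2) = 5040 / 19 - 280 * sqrt(19) / 57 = 243.85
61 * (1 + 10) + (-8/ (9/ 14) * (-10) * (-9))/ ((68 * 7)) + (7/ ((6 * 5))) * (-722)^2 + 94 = 31210873/ 255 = 122395.58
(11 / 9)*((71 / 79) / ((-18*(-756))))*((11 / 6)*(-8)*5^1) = -42955 / 7256466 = -0.01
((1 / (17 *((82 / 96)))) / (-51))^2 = 256 / 140398801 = 0.00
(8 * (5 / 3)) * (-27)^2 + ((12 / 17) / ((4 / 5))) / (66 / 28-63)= 46762850 / 4811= 9719.99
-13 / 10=-1.30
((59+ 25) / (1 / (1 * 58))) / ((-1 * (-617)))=4872 / 617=7.90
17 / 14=1.21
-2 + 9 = 7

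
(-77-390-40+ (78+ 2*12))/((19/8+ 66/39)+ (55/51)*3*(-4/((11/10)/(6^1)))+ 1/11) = 7876440/1291931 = 6.10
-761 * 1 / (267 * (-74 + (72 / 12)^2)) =761 / 10146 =0.08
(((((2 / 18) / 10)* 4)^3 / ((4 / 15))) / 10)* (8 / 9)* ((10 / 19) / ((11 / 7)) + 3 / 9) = 3352 / 171406125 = 0.00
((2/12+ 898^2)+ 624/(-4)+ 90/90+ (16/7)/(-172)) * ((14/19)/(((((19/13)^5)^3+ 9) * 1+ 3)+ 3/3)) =1918.93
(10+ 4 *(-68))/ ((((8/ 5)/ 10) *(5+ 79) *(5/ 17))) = -11135/ 168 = -66.28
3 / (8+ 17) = 3 / 25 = 0.12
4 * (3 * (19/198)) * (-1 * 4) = -152/33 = -4.61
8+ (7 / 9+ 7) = 15.78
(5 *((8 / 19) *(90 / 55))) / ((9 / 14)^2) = 15680 / 1881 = 8.34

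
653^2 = 426409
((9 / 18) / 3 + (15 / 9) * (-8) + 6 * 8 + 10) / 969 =0.05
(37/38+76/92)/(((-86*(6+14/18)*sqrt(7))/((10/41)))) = -70785*sqrt(7)/657948074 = -0.00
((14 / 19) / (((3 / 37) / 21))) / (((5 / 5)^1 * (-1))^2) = 3626 / 19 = 190.84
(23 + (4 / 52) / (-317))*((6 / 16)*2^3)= 284346 / 4121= 69.00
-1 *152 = -152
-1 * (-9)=9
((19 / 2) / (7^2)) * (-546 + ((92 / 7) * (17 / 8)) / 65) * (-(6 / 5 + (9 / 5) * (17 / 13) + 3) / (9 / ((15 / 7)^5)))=6781083895125 / 1948502738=3480.15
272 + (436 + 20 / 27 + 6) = 19298 / 27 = 714.74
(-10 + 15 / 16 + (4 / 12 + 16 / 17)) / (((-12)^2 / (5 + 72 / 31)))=-46535 / 117504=-0.40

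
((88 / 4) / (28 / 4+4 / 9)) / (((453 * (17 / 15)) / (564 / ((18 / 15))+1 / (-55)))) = 465282 / 171989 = 2.71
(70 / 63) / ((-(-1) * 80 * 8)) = 1 / 576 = 0.00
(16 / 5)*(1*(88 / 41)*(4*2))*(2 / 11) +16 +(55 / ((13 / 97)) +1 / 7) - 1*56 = 7098558 / 18655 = 380.52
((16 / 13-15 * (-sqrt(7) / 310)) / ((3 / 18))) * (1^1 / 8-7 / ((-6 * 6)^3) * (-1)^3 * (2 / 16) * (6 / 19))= 1.02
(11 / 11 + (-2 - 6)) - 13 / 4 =-41 / 4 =-10.25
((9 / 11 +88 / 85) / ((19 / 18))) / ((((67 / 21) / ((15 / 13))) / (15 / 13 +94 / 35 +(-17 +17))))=490463262 / 201153095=2.44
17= 17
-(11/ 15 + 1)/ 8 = -13/ 60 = -0.22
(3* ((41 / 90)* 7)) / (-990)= -287 / 29700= -0.01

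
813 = 813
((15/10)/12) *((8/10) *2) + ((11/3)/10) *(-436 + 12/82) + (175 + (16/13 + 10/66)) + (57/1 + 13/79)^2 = 1802776908454/548864745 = 3284.56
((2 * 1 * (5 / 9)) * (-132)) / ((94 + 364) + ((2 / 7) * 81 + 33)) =-0.29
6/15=0.40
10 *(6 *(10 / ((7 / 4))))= 2400 / 7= 342.86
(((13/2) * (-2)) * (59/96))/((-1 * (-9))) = -767/864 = -0.89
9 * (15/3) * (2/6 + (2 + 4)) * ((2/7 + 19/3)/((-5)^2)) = 2641/35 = 75.46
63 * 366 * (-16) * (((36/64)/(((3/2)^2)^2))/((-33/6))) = 7453.09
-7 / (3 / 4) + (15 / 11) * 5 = -83 / 33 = -2.52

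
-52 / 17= -3.06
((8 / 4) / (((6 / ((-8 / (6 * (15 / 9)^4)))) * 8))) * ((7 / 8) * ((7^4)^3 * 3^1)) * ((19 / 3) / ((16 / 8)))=-16568020779597 / 20000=-828401038.98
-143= -143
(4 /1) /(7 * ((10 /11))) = 22 /35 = 0.63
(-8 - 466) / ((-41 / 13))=150.29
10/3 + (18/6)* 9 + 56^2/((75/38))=40481/25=1619.24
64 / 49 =1.31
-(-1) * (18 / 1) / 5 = 18 / 5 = 3.60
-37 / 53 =-0.70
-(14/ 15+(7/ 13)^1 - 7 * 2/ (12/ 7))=2611/ 390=6.69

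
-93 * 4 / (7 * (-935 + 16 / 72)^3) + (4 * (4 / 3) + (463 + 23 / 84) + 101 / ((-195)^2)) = 297092225238945061241 / 633986369531505900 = 468.61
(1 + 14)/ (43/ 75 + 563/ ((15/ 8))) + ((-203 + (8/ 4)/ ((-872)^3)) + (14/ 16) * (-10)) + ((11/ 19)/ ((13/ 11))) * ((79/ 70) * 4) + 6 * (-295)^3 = -10153836867894244344819/ 65919255351040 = -154034459.49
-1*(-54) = 54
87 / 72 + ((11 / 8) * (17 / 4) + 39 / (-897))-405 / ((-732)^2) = 57576265 / 8215968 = 7.01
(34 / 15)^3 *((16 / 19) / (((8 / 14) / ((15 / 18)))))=550256 / 38475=14.30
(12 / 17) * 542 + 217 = 10193 / 17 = 599.59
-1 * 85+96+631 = 642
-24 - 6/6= -25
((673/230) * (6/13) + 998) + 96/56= 10476143/10465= 1001.06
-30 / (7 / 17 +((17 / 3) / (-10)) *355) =3060 / 20477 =0.15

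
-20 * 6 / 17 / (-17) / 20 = 6 / 289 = 0.02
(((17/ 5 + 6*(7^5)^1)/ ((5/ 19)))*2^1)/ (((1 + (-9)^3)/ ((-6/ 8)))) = 28740939/ 36400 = 789.59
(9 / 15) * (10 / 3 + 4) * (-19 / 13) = -418 / 65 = -6.43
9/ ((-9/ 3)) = -3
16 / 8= 2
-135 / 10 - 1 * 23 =-73 / 2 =-36.50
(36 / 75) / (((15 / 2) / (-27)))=-216 / 125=-1.73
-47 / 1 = -47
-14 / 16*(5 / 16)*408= -1785 / 16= -111.56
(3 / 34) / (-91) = -3 / 3094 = -0.00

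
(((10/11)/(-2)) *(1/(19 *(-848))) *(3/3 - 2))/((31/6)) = -15/2747096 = -0.00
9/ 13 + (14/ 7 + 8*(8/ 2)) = 34.69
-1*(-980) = 980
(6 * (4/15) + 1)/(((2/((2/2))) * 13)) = 0.10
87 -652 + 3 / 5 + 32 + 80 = -2262 / 5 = -452.40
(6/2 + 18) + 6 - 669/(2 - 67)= 2424/65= 37.29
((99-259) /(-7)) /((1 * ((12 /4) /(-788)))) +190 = -5813.81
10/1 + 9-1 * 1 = 18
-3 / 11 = -0.27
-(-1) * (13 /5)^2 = 169 /25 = 6.76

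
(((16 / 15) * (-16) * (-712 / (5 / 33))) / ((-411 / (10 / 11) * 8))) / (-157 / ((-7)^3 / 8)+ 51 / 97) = -1516092928 / 286312875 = -5.30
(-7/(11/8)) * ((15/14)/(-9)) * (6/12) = 10/33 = 0.30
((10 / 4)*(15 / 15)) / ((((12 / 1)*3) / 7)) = 35 / 72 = 0.49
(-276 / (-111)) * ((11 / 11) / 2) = 46 / 37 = 1.24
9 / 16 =0.56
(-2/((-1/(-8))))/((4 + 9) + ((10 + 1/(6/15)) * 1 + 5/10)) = -8/13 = -0.62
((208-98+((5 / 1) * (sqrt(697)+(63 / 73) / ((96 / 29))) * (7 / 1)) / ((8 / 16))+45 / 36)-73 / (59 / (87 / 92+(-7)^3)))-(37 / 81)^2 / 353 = 2028949829217743 / 3670856720208+70 * sqrt(697) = 2400.77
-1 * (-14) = 14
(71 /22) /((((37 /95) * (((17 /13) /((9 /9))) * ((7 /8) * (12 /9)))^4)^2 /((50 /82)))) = 10974187948431080880000 /24828797196602941443979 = 0.44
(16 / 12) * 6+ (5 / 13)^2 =1377 / 169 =8.15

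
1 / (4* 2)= 1 / 8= 0.12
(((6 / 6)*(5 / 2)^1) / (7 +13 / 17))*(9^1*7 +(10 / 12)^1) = 32555 / 1584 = 20.55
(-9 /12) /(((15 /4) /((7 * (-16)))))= 112 /5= 22.40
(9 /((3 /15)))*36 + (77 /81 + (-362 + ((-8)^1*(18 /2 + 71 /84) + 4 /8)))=1338901 /1134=1180.69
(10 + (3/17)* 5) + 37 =814/17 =47.88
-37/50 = -0.74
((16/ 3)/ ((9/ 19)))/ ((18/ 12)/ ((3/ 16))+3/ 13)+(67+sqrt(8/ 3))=2 * sqrt(6)/ 3+197515/ 2889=70.00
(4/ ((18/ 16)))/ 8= 4/ 9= 0.44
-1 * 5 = -5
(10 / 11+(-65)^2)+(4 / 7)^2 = 2277941 / 539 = 4226.24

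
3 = 3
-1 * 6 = -6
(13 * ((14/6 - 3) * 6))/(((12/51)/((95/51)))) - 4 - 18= -1301/3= -433.67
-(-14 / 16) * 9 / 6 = 21 / 16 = 1.31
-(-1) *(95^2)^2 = 81450625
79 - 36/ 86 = 3379/ 43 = 78.58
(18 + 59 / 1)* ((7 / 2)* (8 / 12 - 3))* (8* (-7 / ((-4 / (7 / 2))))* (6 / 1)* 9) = -1663893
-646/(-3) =646/3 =215.33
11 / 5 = 2.20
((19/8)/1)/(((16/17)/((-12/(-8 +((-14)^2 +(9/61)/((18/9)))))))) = -59109/367120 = -0.16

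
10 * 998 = 9980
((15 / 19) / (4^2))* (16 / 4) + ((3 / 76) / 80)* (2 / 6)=1201 / 6080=0.20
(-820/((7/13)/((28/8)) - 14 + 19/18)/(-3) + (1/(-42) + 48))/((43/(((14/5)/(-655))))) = -3263/1233627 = -0.00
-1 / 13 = -0.08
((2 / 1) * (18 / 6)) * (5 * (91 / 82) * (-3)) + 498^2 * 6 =61004889 / 41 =1487924.12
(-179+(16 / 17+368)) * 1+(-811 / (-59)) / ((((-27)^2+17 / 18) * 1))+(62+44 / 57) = 189844591141 / 751169769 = 252.73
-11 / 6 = -1.83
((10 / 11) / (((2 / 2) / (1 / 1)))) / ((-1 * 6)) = -5 / 33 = -0.15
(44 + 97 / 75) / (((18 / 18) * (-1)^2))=3397 / 75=45.29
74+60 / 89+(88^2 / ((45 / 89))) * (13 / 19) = 803105242 / 76095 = 10553.98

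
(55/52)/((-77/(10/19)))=-25/3458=-0.01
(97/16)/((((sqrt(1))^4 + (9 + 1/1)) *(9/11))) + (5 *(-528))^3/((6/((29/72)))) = -177864191903/144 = -1235167999.33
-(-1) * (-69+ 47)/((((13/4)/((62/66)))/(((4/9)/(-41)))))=992/14391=0.07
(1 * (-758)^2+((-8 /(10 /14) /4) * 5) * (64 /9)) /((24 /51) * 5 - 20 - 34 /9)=-43946530 /1639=-26813.01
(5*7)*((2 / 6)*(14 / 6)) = 245 / 9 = 27.22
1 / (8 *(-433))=-1 / 3464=-0.00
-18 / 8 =-9 / 4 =-2.25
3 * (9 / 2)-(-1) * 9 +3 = 51 / 2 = 25.50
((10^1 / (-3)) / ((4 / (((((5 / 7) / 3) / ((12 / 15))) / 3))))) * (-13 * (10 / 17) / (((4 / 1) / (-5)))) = -0.79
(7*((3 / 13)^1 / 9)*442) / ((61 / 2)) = 476 / 183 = 2.60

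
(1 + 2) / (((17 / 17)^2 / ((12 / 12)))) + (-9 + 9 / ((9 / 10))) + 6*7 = 46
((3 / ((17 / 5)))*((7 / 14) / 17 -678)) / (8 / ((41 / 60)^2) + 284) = -581230965 / 292585912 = -1.99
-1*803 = -803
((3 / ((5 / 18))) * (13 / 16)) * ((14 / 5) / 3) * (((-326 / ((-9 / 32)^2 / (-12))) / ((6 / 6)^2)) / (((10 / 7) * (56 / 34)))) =64553216 / 375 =172141.91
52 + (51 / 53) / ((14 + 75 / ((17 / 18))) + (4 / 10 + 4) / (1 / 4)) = 26009951 / 500108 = 52.01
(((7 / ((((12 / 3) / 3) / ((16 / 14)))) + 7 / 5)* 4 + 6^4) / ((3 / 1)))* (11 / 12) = 18227 / 45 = 405.04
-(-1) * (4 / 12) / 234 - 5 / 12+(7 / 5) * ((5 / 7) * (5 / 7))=2939 / 9828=0.30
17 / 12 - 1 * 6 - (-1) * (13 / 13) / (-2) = -61 / 12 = -5.08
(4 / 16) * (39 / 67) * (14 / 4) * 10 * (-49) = -66885 / 268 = -249.57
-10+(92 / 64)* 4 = -17 / 4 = -4.25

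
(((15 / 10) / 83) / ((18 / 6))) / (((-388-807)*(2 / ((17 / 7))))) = -17 / 2777180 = -0.00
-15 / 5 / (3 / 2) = -2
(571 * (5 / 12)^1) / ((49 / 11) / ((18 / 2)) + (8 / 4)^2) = 18843 / 356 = 52.93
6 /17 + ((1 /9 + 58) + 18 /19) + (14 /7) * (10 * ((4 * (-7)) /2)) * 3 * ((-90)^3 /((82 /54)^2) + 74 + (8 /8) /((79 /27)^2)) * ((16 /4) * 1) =32388567878616466229 /30497688747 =1062000735.44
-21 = -21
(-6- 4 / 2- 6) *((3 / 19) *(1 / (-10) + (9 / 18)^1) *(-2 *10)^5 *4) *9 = 1935360000 / 19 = 101861052.63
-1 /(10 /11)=-11 /10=-1.10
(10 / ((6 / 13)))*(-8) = -520 / 3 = -173.33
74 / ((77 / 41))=3034 / 77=39.40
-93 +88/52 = -1187/13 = -91.31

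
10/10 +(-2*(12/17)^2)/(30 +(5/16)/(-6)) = 803227/830875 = 0.97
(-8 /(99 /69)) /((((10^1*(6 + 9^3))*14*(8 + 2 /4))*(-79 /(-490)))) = -184 /4653495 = -0.00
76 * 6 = 456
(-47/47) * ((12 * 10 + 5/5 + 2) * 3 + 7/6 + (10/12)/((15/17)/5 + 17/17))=-2967/8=-370.88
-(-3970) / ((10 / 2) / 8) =6352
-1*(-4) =4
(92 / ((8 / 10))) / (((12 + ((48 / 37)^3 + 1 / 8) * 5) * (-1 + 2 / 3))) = -139802280 / 9539633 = -14.65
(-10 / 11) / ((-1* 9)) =0.10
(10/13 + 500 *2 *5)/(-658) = -7.60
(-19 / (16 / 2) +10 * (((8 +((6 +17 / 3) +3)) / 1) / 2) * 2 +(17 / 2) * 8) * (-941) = -6601115 / 24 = -275046.46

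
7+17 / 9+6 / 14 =9.32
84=84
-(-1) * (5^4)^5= 95367431640625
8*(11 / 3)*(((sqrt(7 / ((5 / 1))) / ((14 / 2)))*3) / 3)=88*sqrt(35) / 105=4.96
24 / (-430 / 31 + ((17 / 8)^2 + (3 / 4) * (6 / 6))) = -15872 / 5691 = -2.79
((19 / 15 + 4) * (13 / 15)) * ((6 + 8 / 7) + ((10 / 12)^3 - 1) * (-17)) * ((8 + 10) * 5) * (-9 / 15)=-3525.87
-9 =-9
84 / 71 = 1.18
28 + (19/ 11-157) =-1400/ 11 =-127.27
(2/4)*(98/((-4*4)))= -49/16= -3.06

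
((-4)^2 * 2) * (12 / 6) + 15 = 79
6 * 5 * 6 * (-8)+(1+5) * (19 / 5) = -7086 / 5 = -1417.20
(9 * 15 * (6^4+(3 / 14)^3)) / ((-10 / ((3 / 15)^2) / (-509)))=48873557493 / 137200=356221.26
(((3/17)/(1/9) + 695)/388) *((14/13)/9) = 41447/192933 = 0.21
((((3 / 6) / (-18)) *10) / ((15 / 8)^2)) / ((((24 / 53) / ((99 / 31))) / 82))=-191224 / 4185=-45.69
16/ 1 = 16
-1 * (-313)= 313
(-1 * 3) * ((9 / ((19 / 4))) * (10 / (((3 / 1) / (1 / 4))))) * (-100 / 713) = 9000 / 13547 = 0.66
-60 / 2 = -30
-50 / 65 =-10 / 13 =-0.77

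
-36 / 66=-6 / 11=-0.55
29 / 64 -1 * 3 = -2.55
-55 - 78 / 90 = -838 / 15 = -55.87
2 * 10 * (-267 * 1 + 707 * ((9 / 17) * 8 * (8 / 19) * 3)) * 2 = 45418200 / 323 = 140613.62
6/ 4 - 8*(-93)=1491/ 2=745.50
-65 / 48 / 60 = -13 / 576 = -0.02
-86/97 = -0.89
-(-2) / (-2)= -1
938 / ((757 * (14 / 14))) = 938 / 757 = 1.24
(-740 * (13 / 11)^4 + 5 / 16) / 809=-338089035 / 189513104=-1.78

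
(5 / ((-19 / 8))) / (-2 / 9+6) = -0.36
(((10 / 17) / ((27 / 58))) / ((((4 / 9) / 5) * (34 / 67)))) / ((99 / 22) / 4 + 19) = 194300 / 139587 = 1.39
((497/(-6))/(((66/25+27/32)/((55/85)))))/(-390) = 218680/5543343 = 0.04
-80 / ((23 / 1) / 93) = -7440 / 23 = -323.48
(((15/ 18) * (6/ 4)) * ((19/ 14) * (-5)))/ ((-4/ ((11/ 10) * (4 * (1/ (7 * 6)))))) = 1045/ 4704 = 0.22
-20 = -20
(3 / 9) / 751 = 1 / 2253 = 0.00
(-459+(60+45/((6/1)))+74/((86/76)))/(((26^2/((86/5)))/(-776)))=1088146/169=6438.73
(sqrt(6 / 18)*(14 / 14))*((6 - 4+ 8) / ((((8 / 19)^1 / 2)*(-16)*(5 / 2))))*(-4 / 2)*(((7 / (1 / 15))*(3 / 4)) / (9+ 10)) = 105*sqrt(3) / 32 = 5.68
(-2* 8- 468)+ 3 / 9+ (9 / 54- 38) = -1043 / 2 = -521.50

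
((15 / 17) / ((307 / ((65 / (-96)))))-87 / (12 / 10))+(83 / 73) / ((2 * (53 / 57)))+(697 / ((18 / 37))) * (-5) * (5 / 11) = -212894587142179 / 63969241248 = -3328.08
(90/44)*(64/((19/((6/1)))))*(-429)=-336960/19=-17734.74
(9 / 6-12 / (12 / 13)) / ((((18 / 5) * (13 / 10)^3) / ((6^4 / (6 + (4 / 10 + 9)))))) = -20700000 / 169169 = -122.36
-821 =-821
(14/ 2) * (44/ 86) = 154/ 43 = 3.58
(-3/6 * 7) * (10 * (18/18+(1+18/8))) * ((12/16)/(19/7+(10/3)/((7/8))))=-37485/2192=-17.10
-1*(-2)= 2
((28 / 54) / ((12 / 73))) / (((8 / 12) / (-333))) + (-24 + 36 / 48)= -9593 / 6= -1598.83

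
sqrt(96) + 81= 4 * sqrt(6) + 81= 90.80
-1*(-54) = 54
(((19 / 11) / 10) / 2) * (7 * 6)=399 / 110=3.63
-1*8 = -8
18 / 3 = 6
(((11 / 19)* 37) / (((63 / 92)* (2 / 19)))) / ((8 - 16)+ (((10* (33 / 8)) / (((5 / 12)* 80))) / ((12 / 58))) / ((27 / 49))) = 2995520 / 28777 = 104.09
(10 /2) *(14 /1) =70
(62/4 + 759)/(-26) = -1549/52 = -29.79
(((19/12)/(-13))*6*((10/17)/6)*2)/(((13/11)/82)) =-85690/8619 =-9.94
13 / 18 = 0.72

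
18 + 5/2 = 41/2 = 20.50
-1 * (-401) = 401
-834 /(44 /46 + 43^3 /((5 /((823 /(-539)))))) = 51695490 /1504928713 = 0.03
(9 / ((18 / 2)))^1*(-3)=-3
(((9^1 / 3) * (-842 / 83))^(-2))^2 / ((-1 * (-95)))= 47458321 / 3867737490612720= 0.00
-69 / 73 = -0.95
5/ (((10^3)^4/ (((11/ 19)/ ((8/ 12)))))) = 33/ 7600000000000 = 0.00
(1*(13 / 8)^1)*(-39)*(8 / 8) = -507 / 8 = -63.38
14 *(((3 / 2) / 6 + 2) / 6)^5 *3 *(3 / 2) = 15309 / 32768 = 0.47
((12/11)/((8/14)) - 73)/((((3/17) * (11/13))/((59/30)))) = -5098249/5445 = -936.32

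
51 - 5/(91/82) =4231/91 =46.49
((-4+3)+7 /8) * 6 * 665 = -1995 /4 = -498.75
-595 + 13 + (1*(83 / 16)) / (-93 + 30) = -586739 / 1008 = -582.08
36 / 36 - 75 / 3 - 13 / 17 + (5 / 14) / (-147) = -866503 / 34986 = -24.77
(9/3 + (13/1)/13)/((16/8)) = 2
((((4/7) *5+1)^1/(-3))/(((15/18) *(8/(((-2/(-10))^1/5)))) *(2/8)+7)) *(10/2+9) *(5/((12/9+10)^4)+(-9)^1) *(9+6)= 4870780695/97552528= 49.93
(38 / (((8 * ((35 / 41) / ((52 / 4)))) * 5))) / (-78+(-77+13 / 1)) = -10127 / 99400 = -0.10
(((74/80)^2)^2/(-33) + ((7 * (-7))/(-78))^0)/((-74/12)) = -82605839/520960000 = -0.16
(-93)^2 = 8649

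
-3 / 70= -0.04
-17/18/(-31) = 17/558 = 0.03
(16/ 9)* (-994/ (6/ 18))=-15904/ 3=-5301.33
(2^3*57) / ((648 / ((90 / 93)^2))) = 1900 / 2883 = 0.66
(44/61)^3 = 85184/226981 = 0.38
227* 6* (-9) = -12258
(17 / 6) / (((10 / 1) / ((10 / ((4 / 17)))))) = 289 / 24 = 12.04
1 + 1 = 2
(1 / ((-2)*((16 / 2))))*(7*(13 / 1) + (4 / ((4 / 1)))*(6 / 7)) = -5.74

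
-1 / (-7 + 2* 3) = 1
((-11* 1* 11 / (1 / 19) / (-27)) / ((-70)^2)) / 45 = 2299 / 5953500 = 0.00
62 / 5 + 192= 1022 / 5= 204.40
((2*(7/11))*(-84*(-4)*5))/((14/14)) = 23520/11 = 2138.18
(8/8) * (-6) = -6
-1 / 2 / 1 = -1 / 2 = -0.50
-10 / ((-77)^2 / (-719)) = 7190 / 5929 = 1.21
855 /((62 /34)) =468.87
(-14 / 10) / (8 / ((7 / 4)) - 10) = 49 / 190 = 0.26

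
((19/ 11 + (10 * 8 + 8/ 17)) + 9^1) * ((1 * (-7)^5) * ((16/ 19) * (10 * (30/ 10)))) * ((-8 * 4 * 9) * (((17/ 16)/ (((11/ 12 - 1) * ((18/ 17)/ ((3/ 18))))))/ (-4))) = 1169436438240/ 209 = 5595389656.65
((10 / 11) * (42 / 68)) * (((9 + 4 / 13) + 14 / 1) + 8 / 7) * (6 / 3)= 66750 / 2431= 27.46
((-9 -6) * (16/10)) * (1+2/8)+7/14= -59/2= -29.50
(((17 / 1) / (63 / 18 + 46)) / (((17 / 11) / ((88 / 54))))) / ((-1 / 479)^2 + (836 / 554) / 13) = 72707099608 / 23306115177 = 3.12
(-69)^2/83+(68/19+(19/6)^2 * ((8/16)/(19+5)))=166635281/2725056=61.15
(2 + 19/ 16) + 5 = 131/ 16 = 8.19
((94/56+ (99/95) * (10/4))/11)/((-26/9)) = -20511/152152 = -0.13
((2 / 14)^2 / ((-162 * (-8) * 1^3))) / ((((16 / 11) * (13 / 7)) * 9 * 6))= 11 / 101896704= 0.00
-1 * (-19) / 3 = 19 / 3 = 6.33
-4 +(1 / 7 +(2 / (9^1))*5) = -2.75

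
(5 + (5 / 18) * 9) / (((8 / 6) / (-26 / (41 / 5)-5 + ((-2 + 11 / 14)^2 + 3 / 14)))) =-2344005 / 64288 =-36.46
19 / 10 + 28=299 / 10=29.90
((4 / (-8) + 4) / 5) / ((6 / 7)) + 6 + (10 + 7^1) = 1429 / 60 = 23.82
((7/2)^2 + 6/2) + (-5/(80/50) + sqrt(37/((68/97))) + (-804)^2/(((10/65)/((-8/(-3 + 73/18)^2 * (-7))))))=sqrt(61013)/34 + 609885774025/2888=211179291.90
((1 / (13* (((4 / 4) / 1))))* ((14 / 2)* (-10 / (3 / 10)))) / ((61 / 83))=-58100 / 2379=-24.42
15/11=1.36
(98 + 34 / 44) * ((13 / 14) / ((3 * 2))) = 28249 / 1848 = 15.29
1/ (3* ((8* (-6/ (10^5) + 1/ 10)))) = 6250/ 14991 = 0.42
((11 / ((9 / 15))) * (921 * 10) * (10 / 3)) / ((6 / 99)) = 9286750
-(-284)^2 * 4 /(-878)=367.45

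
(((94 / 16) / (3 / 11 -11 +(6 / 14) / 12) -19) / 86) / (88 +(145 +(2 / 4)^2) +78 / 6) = -128753 / 139475015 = -0.00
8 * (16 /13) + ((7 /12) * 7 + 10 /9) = 7039 /468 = 15.04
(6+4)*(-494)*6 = -29640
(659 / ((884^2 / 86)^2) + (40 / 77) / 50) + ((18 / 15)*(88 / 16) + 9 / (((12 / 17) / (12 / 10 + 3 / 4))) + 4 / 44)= 1855236042937727 / 58777322443840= 31.56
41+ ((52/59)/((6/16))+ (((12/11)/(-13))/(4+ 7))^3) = 29864232748085/688905154509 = 43.35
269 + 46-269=46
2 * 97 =194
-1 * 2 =-2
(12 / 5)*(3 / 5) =36 / 25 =1.44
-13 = -13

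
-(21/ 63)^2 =-1/ 9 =-0.11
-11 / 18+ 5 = 4.39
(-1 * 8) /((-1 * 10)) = 4 /5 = 0.80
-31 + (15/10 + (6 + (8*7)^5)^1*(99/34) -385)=54522432325/34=1603600950.74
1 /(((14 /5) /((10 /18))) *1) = 25 /126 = 0.20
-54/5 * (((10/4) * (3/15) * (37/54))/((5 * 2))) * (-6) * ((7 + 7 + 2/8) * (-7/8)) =-44289/1600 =-27.68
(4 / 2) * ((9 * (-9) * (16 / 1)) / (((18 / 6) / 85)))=-73440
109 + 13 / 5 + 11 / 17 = 9541 / 85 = 112.25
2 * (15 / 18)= 5 / 3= 1.67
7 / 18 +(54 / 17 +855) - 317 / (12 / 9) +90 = 435019 / 612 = 710.82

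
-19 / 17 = -1.12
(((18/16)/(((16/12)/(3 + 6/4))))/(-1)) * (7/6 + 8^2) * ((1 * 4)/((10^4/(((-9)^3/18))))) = 2565351/640000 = 4.01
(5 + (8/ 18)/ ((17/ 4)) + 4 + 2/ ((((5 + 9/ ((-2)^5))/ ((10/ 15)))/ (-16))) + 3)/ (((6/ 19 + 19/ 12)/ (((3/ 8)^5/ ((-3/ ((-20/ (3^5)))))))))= 4161095/ 5121842688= 0.00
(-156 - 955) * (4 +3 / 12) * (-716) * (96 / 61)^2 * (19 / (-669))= -197328958464 / 829783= -237807.91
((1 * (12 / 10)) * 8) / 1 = 48 / 5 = 9.60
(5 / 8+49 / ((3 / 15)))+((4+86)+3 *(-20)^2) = 12285 / 8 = 1535.62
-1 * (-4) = 4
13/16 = 0.81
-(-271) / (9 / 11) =331.22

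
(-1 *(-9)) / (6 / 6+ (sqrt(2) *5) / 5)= -9+ 9 *sqrt(2)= 3.73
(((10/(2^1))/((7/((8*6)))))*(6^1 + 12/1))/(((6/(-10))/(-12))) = 12342.86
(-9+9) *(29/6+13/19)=0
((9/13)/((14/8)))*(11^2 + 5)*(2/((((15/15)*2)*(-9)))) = -72/13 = -5.54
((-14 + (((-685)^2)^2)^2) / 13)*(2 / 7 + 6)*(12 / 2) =12797599027917033103121304 / 91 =140632956350736627506827.50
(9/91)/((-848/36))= -81/19292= -0.00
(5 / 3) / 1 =5 / 3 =1.67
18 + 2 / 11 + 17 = 387 / 11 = 35.18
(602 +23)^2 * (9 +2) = 4296875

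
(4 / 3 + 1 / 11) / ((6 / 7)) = 329 / 198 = 1.66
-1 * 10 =-10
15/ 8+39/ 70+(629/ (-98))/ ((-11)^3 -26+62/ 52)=168368597/ 69091960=2.44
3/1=3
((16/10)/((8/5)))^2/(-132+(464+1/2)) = 2/665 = 0.00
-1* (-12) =12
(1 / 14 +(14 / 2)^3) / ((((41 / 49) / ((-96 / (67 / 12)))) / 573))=-11096543808 / 2747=-4039513.58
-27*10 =-270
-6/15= -2/5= -0.40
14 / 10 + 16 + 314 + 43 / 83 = 137746 / 415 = 331.92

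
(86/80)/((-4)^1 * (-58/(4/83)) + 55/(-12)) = 129/577130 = 0.00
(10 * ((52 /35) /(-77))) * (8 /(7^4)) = -832 /1294139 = -0.00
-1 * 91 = -91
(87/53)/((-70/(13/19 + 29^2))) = -695652/35245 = -19.74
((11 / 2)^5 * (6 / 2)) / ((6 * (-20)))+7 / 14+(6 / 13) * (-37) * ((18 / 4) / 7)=-15876121 / 116480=-136.30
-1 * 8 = -8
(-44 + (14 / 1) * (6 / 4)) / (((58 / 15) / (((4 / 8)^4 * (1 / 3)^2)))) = -115 / 2784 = -0.04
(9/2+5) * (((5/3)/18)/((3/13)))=1235/324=3.81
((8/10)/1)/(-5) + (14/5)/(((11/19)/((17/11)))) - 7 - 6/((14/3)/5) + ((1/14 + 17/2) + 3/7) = 61107/21175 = 2.89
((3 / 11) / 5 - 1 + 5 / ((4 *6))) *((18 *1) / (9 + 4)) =-1.02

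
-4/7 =-0.57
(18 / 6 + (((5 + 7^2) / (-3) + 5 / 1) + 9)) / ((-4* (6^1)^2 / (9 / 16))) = 1 / 256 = 0.00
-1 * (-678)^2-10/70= -3217789/7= -459684.14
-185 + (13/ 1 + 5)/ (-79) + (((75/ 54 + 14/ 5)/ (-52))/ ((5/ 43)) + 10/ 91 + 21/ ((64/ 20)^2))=-76092498031/ 414086400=-183.76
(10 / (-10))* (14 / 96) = -7 / 48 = -0.15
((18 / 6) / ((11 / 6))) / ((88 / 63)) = 567 / 484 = 1.17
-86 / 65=-1.32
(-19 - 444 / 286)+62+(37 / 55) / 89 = 2637996 / 63635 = 41.46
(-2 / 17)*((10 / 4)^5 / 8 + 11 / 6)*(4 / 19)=-10783 / 31008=-0.35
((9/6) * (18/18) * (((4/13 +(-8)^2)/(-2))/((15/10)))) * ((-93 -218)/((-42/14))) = -129998/39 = -3333.28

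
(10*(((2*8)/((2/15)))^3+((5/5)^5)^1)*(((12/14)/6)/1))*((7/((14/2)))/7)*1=17280010/49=352653.27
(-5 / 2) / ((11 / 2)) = -5 / 11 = -0.45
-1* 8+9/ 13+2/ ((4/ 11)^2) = 7.82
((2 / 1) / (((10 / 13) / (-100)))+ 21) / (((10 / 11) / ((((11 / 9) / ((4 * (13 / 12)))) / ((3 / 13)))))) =-28919 / 90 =-321.32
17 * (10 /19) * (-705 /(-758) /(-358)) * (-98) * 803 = 2357868975 /1288979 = 1829.25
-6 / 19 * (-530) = 3180 / 19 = 167.37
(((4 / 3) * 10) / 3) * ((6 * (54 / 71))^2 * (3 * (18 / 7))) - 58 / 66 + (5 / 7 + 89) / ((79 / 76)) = 73540237147 / 91993209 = 799.41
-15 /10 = -3 /2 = -1.50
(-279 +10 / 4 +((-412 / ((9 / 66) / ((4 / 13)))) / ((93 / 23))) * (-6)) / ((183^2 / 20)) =26669750 / 40488201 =0.66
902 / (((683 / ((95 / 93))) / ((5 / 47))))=428450 / 2985393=0.14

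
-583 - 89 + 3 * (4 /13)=-8724 /13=-671.08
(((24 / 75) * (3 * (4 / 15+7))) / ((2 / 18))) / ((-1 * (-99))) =872 / 1375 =0.63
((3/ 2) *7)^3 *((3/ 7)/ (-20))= -3969/ 160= -24.81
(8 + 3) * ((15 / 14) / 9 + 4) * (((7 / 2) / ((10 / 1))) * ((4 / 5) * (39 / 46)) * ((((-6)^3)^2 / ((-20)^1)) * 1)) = -25091.80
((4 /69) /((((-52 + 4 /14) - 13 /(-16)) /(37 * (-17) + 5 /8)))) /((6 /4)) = 563024 /1180107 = 0.48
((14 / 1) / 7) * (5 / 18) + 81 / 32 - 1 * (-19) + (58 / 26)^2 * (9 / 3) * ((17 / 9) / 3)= 1532513 / 48672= 31.49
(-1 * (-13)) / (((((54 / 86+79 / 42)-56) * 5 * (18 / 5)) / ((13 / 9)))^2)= 0.00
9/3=3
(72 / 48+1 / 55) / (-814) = -167 / 89540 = -0.00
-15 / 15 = -1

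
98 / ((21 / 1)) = 14 / 3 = 4.67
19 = 19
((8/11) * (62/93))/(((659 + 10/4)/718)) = 0.53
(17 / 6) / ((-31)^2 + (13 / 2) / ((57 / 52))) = 0.00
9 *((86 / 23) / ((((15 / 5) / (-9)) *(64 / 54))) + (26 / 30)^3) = -10946629 / 138000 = -79.32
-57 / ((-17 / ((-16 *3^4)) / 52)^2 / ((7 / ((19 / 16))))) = -1526005039104 / 289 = -5280294252.96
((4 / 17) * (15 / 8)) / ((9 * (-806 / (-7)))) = 35 / 82212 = 0.00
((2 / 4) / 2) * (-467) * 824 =-96202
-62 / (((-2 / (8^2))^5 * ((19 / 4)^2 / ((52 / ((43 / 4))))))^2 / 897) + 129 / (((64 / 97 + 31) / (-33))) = -2129758535335227953784751801545 / 739998997559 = -2878055973535859623.03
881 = 881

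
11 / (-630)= -11 / 630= -0.02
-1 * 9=-9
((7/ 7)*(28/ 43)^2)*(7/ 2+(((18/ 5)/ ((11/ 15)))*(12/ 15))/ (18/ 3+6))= 165032/ 101695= 1.62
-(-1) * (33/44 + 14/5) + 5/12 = 119/30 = 3.97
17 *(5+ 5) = 170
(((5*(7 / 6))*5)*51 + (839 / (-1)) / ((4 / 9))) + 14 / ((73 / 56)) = -113737 / 292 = -389.51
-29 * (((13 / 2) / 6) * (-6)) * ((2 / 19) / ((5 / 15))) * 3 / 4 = 3393 / 76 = 44.64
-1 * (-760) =760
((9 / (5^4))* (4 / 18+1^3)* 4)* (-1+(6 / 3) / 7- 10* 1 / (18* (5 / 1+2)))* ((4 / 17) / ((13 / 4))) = -1408 / 348075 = -0.00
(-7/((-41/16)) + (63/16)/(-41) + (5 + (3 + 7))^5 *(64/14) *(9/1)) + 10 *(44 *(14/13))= 1865102044059/59696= 31243333.62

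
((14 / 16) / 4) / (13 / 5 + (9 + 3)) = 35 / 2336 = 0.01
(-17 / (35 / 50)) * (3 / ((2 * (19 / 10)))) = -19.17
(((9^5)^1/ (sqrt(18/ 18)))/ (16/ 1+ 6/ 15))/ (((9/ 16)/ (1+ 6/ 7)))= 3411720/ 287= 11887.53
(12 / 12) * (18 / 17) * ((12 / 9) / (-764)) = -6 / 3247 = -0.00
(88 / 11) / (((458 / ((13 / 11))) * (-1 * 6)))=-26 / 7557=-0.00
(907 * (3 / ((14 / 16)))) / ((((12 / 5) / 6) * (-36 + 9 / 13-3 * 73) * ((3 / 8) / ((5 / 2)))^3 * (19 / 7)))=-943280000 / 282663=-3337.12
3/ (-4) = -3/ 4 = -0.75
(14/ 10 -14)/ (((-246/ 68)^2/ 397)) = -3212524/ 8405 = -382.22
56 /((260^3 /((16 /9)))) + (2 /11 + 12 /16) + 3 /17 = 2048987597 /1848775500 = 1.11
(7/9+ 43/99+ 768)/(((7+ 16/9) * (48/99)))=28557/158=180.74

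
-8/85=-0.09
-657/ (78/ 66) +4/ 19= -137261/ 247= -555.71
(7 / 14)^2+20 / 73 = 153 / 292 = 0.52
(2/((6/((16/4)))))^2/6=8/27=0.30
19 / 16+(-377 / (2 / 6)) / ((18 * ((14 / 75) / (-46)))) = 1734333 / 112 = 15485.12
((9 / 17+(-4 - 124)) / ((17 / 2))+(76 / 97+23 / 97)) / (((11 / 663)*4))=-1389063 / 6596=-210.59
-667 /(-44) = 667 /44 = 15.16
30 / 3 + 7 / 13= 137 / 13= 10.54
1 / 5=0.20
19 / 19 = 1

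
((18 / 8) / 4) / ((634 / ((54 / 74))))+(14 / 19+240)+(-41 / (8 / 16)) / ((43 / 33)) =54523346435 / 306642976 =177.81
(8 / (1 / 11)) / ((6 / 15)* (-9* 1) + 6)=110 / 3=36.67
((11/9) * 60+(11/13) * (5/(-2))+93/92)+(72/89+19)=29390617/319332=92.04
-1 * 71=-71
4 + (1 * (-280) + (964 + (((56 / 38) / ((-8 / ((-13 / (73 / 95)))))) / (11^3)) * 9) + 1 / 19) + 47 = 2714034721 / 3692194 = 735.07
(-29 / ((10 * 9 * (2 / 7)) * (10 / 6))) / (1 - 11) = 203 / 3000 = 0.07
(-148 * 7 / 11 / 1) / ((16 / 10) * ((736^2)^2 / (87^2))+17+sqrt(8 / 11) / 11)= -1590951566776142124180 / 1047810490450590204955323317+423944231400 * sqrt(22) / 1047810490450590204955323317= -0.00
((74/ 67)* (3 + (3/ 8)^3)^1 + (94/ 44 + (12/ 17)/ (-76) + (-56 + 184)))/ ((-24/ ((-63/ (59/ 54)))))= 4612859657217/ 14382089216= 320.74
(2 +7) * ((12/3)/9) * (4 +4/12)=52/3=17.33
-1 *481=-481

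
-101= -101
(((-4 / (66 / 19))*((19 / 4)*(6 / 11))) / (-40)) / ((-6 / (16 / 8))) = -0.02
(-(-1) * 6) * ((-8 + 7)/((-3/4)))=8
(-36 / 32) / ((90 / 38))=-19 / 40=-0.48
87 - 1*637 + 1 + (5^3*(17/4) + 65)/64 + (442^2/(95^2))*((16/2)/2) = -1046832239/2310400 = -453.10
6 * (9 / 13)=4.15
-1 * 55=-55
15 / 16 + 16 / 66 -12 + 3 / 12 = -5581 / 528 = -10.57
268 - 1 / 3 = 803 / 3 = 267.67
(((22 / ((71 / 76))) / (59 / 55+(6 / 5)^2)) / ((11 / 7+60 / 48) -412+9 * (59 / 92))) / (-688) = 9253475 / 274033698831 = 0.00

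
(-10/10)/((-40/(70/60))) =7/240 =0.03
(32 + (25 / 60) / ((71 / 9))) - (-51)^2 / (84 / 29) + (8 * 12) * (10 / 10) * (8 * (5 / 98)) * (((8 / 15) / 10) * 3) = -14953474 / 17395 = -859.64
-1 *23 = -23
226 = 226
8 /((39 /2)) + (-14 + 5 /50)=-5261 /390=-13.49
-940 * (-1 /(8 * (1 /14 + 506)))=329 /1417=0.23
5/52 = 0.10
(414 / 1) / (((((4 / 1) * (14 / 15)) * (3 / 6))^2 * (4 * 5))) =9315 / 1568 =5.94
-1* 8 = -8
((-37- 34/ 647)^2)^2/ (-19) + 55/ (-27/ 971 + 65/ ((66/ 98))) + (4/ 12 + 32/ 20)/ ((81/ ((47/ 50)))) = -99201.04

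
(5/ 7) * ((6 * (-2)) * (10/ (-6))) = 14.29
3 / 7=0.43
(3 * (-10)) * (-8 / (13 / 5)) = 1200 / 13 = 92.31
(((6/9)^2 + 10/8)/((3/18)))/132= 61/792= 0.08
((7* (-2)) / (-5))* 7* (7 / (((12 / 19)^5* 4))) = 849301957 / 2488320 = 341.32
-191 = -191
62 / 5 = 12.40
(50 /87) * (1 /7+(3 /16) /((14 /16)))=0.21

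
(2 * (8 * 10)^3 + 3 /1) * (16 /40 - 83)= -422913239 /5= -84582647.80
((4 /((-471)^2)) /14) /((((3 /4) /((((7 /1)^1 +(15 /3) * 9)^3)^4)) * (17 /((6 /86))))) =3127016051890001543168 /1135160397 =2754690931919.47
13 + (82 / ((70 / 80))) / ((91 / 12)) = 16153 / 637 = 25.36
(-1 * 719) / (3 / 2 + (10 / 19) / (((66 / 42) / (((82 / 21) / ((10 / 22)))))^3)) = -18442350 / 2243947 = -8.22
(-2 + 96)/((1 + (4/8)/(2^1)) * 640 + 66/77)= 329/2803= 0.12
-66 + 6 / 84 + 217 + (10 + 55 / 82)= 46420 / 287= 161.74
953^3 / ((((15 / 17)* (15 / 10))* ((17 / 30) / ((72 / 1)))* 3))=27696741664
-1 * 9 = -9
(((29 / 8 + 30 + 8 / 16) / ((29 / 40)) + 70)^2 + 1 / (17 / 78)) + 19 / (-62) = 12152225783 / 886414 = 13709.42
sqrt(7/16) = sqrt(7)/4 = 0.66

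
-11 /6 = -1.83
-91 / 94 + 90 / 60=25 / 47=0.53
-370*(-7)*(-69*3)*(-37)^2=-733961970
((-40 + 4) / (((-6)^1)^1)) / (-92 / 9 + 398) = 27 / 1745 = 0.02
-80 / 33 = -2.42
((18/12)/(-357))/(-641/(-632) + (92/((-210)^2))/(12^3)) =-107503200/25950146689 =-0.00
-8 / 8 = -1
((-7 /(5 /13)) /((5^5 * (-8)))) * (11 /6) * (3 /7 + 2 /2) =143 /75000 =0.00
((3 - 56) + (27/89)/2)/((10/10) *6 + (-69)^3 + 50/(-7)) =65849/409323638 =0.00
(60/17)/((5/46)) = 552/17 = 32.47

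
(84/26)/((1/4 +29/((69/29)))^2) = 0.02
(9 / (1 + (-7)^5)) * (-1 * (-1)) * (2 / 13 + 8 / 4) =-0.00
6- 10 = -4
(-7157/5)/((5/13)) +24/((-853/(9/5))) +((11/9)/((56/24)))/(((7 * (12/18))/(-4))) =-3889356747/1044925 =-3722.14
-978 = -978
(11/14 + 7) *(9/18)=109/28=3.89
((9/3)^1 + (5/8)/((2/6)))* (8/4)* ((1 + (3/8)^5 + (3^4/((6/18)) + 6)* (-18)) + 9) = -5714991867/131072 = -43601.93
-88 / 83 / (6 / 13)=-572 / 249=-2.30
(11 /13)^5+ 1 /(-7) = 756064 /2599051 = 0.29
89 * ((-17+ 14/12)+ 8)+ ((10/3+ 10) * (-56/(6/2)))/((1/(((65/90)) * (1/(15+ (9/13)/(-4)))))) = -88591751/124902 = -709.29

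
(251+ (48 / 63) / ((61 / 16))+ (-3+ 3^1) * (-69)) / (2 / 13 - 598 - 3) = -4183231 / 10005891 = -0.42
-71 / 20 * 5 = -71 / 4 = -17.75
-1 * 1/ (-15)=0.07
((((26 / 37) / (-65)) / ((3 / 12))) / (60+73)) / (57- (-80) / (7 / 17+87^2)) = -25736 / 4512630815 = -0.00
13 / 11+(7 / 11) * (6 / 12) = 3 / 2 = 1.50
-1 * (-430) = 430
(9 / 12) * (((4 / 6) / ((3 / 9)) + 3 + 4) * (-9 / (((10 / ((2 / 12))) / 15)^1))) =-243 / 16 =-15.19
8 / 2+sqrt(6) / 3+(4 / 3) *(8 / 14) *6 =sqrt(6) / 3+60 / 7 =9.39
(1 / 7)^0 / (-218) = -1 / 218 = -0.00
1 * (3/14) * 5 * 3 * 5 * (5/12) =6.70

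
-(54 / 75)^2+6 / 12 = -23 / 1250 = -0.02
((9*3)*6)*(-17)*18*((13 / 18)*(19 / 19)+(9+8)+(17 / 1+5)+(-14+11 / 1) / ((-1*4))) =-2006289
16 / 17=0.94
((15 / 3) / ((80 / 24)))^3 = 27 / 8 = 3.38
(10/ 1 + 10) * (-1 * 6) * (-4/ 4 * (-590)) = -70800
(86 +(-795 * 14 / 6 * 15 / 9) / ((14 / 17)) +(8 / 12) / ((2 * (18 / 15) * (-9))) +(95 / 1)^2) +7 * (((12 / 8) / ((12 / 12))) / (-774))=74630783 / 13932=5356.79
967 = 967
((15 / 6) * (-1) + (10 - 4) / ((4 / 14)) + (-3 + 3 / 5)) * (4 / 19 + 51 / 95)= 11431 / 950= 12.03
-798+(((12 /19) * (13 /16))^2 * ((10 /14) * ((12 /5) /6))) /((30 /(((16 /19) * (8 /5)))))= -957855294 /1200325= -798.00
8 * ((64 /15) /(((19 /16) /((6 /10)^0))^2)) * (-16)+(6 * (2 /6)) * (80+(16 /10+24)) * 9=1513.51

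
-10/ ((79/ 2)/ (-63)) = 1260/ 79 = 15.95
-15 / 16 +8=113 / 16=7.06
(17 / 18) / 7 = 17 / 126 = 0.13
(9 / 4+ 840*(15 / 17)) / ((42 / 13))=219063 / 952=230.11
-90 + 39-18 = -69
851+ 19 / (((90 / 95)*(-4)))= 60911 / 72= 845.99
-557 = -557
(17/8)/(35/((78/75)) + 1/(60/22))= 3315/53072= 0.06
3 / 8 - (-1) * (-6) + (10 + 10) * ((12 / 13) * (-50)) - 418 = -140057 / 104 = -1346.70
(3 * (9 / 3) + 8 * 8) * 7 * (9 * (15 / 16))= 68985 / 16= 4311.56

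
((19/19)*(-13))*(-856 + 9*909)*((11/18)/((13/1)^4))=-80575/39546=-2.04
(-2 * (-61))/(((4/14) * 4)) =427/4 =106.75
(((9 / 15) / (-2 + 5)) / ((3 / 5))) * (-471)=-157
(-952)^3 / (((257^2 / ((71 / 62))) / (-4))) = 122517799936 / 2047519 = 59837.20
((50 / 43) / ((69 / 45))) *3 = 2250 / 989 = 2.28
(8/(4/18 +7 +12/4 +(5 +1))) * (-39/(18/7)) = -546/73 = -7.48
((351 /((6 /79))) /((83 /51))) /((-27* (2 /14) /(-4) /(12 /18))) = 1963.26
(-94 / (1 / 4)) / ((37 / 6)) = -2256 / 37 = -60.97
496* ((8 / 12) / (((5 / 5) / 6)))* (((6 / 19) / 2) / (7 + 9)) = 372 / 19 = 19.58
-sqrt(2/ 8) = -1/ 2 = -0.50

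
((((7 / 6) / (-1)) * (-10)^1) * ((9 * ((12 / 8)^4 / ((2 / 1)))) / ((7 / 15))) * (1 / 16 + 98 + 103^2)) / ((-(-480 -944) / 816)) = 159231150675 / 45568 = 3494363.38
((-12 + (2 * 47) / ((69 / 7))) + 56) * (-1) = -3694 / 69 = -53.54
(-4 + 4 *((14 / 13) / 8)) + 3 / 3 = -32 / 13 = -2.46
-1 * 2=-2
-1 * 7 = -7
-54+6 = -48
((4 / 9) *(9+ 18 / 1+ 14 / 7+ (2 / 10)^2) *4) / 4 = 968 / 75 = 12.91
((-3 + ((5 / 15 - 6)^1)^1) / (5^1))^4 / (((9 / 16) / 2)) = 14623232 / 455625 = 32.09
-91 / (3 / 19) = -1729 / 3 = -576.33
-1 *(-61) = 61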